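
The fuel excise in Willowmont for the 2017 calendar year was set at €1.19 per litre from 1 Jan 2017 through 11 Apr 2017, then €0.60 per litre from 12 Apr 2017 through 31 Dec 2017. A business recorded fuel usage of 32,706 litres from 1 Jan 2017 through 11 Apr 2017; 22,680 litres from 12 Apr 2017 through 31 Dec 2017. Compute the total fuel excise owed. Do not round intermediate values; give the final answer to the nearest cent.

€52,528.14

1 Jan – 11 Apr 2017: 32,706 litres at €1.19/litre → €38,920.14
12 Apr – 31 Dec 2017: 22,680 litres at €0.60/litre → €13,608.00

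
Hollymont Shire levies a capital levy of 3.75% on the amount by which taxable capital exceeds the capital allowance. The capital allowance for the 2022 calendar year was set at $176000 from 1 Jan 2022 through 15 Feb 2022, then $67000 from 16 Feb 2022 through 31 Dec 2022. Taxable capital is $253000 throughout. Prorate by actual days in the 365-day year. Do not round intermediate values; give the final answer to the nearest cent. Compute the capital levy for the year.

$6459.86

1 Jan – 15 Feb 2022: 46 days, exemption $176000 → ($253000 − $176000) × 3.75% × 46/365 = $363.9041
16 Feb – 31 Dec 2022: 319 days, exemption $67000 → ($253000 − $67000) × 3.75% × 319/365 = $6095.9589
Total = $6459.8630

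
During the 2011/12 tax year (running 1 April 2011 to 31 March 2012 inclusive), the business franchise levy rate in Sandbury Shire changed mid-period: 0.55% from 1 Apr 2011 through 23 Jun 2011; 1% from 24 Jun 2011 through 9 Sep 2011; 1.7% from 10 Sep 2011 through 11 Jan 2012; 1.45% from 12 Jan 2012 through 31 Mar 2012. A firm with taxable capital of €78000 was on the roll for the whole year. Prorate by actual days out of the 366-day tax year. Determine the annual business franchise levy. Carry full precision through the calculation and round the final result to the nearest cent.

€961.15

1 Apr – 23 Jun 2011: 84 days at 0.55% → €78000 × 0.55% × 84/366 = €98.4590
24 Jun – 9 Sep 2011: 78 days at 1% → €78000 × 1% × 78/366 = €166.2295
10 Sep 2011 – 11 Jan 2012: 124 days at 1.7% → €78000 × 1.7% × 124/366 = €449.2459
12 Jan – 31 Mar 2012: 80 days at 1.45% → €78000 × 1.45% × 80/366 = €247.2131
Total = €961.1475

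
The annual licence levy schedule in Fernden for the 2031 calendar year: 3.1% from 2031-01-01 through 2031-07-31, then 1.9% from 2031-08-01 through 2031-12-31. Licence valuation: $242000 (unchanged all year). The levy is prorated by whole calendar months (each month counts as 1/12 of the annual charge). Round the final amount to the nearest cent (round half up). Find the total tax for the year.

$6292.00

2031-01-01 to 2031-07-31: 7 months at 3.1% → $242000 × 3.1% × 7/12 = $4376.1667
2031-08-01 to 2031-12-31: 5 months at 1.9% → $242000 × 1.9% × 5/12 = $1915.8333
Total = $6292.0000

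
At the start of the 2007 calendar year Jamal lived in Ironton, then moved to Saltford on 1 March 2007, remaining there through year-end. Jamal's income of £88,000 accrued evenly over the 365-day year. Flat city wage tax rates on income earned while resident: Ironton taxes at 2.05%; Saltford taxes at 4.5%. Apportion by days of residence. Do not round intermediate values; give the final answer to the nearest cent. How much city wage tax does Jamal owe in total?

Ironton, 1 January – 28 February 2007: 59 days → £88,000 × 2.05% × 59/365 = £291.6055
Saltford, 1 March – 31 December 2007: 306 days → £88,000 × 4.5% × 306/365 = £3,319.8904
Total = £3,611.4959

£3,611.50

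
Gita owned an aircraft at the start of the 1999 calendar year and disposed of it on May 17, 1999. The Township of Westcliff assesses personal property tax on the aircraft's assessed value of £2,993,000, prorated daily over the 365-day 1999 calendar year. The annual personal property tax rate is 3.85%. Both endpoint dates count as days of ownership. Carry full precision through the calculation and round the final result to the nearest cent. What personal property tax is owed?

£43,250.90

Days held (January 1 – May 17, 1999): 137 out of 365
Tax = £2,993,000 × 3.85% × 137/365 = £43,250.9000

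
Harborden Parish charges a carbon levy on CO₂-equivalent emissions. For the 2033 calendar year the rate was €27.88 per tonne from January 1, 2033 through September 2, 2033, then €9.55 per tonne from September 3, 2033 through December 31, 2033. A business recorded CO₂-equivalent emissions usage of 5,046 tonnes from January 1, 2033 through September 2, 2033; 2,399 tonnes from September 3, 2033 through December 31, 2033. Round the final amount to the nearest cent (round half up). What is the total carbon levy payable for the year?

€163592.93

January 1 – September 2, 2033: 5,046 tonnes at €27.88/tonne → €140682.48
September 3 – December 31, 2033: 2,399 tonnes at €9.55/tonne → €22910.45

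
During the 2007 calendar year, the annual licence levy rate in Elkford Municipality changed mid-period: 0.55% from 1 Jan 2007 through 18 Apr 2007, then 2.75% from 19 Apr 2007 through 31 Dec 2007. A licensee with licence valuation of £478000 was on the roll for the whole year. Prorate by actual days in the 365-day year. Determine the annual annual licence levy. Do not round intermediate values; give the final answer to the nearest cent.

£10033.42

1 Jan – 18 Apr 2007: 108 days at 0.55% → £478000 × 0.55% × 108/365 = £777.8959
19 Apr – 31 Dec 2007: 257 days at 2.75% → £478000 × 2.75% × 257/365 = £9255.5205
Total = £10033.4164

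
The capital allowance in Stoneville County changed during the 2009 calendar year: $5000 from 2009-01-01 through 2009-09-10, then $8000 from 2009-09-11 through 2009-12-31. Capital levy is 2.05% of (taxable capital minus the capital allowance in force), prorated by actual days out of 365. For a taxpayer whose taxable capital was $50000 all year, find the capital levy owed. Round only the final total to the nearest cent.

2009-01-01 to 2009-09-10: 253 days, exemption $5000 → ($50000 − $5000) × 2.05% × 253/365 = $639.4315
2009-09-11 to 2009-12-31: 112 days, exemption $8000 → ($50000 − $8000) × 2.05% × 112/365 = $264.1973
Total = $903.6288

$903.63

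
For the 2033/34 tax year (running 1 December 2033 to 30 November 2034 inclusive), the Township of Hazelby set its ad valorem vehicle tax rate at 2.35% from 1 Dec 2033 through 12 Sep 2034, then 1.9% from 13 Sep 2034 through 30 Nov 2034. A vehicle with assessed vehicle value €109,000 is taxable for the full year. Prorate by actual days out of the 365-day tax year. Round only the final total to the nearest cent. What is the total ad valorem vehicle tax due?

€2,455.34

1 Dec 2033 – 12 Sep 2034: 286 days at 2.35% → €109,000 × 2.35% × 286/365 = €2,007.0932
13 Sep – 30 Nov 2034: 79 days at 1.9% → €109,000 × 1.9% × 79/365 = €448.2438
Total = €2,455.3370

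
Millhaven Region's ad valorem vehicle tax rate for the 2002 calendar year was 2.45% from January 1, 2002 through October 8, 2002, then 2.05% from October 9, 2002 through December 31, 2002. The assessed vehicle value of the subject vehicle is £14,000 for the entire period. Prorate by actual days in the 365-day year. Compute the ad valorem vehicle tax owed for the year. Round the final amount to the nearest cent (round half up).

£330.11

January 1 – October 8, 2002: 281 days at 2.45% → £14,000 × 2.45% × 281/365 = £264.0630
October 9 – December 31, 2002: 84 days at 2.05% → £14,000 × 2.05% × 84/365 = £66.0493
Total = £330.1123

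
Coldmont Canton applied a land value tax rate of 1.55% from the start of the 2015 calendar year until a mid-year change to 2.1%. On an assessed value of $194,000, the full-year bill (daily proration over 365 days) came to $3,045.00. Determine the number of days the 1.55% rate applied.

352 days

Let d = days at the first rate; then 365 − d days at the second rate.
$194,000 × [1.55%·d + 2.1%·(365−d)] / 365 = $3,045.00
Solving gives d = 352, so the new rate took effect on 19 December 2015.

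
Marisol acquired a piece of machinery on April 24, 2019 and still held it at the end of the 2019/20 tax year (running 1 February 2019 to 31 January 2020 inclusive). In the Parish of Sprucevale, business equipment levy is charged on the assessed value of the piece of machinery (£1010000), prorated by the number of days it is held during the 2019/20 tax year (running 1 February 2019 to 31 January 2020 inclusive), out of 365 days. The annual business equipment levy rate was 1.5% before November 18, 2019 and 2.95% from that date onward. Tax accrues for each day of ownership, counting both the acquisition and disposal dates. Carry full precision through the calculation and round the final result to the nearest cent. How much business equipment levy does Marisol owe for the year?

April 24 – November 17, 2019: 208 days at 1.5% → £1010000 × 1.5% × 208/365 = £8633.4247
November 18, 2019 – January 31, 2020: 75 days at 2.95% → £1010000 × 2.95% × 75/365 = £6122.2603
Total = £14755.6849

£14755.68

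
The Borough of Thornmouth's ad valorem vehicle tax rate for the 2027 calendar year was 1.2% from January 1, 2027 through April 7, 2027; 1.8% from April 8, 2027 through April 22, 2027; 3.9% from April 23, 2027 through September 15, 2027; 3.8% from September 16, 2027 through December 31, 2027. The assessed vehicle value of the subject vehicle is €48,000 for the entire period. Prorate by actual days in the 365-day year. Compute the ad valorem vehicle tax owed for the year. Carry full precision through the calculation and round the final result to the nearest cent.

€1,472.09

January 1 – April 7, 2027: 97 days at 1.2% → €48,000 × 1.2% × 97/365 = €153.0740
April 8 – April 22, 2027: 15 days at 1.8% → €48,000 × 1.8% × 15/365 = €35.5068
April 23 – September 15, 2027: 146 days at 3.9% → €48,000 × 3.9% × 146/365 = €748.8000
September 16 – December 31, 2027: 107 days at 3.8% → €48,000 × 3.8% × 107/365 = €534.7068
Total = €1,472.0877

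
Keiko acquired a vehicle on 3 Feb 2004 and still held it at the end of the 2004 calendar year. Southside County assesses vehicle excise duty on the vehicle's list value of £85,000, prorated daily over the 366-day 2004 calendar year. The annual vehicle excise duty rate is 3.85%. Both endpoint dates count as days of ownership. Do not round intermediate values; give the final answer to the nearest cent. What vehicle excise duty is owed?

£2,977.44

Days held (3 Feb – 31 Dec 2004): 333 out of 366
Tax = £85,000 × 3.85% × 333/366 = £2,977.4385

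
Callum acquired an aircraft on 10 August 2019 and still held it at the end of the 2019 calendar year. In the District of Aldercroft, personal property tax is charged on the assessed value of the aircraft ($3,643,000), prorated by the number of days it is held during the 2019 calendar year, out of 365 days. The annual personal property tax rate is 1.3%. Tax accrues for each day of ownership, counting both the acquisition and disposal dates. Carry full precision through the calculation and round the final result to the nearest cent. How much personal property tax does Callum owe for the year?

$18,684.10

Days held (10 August – 31 December 2019): 144 out of 365
Tax = $3,643,000 × 1.3% × 144/365 = $18,684.0986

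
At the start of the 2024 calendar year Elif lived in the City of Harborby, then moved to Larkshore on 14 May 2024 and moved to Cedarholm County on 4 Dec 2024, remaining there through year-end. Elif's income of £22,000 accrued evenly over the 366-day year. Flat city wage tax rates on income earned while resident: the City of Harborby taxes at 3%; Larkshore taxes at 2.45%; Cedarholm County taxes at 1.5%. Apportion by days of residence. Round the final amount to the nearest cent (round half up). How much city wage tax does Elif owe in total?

The City of Harborby, 1 Jan – 13 May 2024: 134 days → £22,000 × 3% × 134/366 = £241.6393
Larkshore, 14 May – 3 Dec 2024: 204 days → £22,000 × 2.45% × 204/366 = £300.4262
Cedarholm County, 4 Dec – 31 Dec 2024: 28 days → £22,000 × 1.5% × 28/366 = £25.2459
Total = £567.3115

£567.31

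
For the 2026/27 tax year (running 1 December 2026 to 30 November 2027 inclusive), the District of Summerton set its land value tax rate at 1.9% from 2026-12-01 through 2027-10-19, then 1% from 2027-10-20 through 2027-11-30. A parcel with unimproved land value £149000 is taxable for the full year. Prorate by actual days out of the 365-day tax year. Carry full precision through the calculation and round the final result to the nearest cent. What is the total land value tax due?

£2676.69

2026-12-01 to 2027-10-19: 323 days at 1.9% → £149000 × 1.9% × 323/365 = £2505.2411
2027-10-20 to 2027-11-30: 42 days at 1% → £149000 × 1% × 42/365 = £171.4521
Total = £2676.6932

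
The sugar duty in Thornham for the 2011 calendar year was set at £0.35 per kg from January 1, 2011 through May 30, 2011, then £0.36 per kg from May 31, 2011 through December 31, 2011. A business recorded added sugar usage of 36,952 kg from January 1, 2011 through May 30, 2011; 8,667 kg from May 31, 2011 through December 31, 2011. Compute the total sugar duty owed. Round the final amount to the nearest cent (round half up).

£16053.32

January 1 – May 30, 2011: 36,952 kg at £0.35/kg → £12933.20
May 31 – December 31, 2011: 8,667 kg at £0.36/kg → £3120.12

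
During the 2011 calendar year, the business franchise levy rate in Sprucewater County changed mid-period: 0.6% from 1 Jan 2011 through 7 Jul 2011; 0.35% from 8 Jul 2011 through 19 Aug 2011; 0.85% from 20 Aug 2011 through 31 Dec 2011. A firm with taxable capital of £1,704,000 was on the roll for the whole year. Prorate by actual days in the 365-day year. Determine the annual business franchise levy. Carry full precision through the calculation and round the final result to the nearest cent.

1 Jan – 7 Jul 2011: 188 days at 0.6% → £1,704,000 × 0.6% × 188/365 = £5,266.0603
8 Jul – 19 Aug 2011: 43 days at 0.35% → £1,704,000 × 0.35% × 43/365 = £702.6082
20 Aug – 31 Dec 2011: 134 days at 0.85% → £1,704,000 × 0.85% × 134/365 = £5,317.4137
Total = £11,286.0822

£11,286.08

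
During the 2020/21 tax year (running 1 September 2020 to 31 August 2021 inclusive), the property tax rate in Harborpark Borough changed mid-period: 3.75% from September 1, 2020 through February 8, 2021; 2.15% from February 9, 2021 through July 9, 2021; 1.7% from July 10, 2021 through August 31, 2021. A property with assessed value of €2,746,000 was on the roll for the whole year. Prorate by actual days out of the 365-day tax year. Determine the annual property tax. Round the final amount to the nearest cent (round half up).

€76,624.68

September 1, 2020 – February 8, 2021: 161 days at 3.75% → €2,746,000 × 3.75% × 161/365 = €45,421.8493
February 9 – July 9, 2021: 151 days at 2.15% → €2,746,000 × 2.15% × 151/365 = €24,424.3534
July 10 – August 31, 2021: 53 days at 1.7% → €2,746,000 × 1.7% × 53/365 = €6,778.4822
Total = €76,624.6849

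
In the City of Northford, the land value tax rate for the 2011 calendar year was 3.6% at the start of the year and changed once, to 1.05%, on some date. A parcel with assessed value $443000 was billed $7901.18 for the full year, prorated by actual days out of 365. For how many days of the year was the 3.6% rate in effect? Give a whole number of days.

Let d = days at the first rate; then 365 − d days at the second rate.
$443000 × [3.6%·d + 1.05%·(365−d)] / 365 = $7901.18
Solving gives d = 105, so the new rate took effect on April 16, 2011.

105 days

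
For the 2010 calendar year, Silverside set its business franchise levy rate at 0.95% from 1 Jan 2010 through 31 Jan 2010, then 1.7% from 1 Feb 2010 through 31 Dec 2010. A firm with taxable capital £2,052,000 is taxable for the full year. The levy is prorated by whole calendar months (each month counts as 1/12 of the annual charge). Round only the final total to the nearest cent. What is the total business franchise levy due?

£33,601.50

1 Jan – 31 Jan 2010: 1 month at 0.95% → £2,052,000 × 0.95% × 1/12 = £1,624.5000
1 Feb – 31 Dec 2010: 11 months at 1.7% → £2,052,000 × 1.7% × 11/12 = £31,977.0000
Total = £33,601.5000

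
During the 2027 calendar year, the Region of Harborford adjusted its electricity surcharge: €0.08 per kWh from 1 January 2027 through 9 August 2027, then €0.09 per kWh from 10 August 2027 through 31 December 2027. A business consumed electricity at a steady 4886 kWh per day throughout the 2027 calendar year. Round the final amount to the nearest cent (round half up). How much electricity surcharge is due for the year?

€149,707.04

1 January – 9 August 2027: 221 days × 4886 kWh/day = 1,079,806 kWh at €0.08/kWh → €86,384.48
10 August – 31 December 2027: 144 days × 4886 kWh/day = 703,584 kWh at €0.09/kWh → €63,322.56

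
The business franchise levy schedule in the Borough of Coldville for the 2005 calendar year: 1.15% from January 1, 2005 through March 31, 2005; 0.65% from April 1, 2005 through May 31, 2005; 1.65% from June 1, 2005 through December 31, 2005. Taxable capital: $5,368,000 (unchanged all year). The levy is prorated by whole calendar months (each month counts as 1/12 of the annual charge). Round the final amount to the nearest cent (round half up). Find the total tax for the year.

January 1 – March 31, 2005: 3 months at 1.15% → $5,368,000 × 1.15% × 3/12 = $15,433.0000
April 1 – May 31, 2005: 2 months at 0.65% → $5,368,000 × 0.65% × 2/12 = $5,815.3333
June 1 – December 31, 2005: 7 months at 1.65% → $5,368,000 × 1.65% × 7/12 = $51,667.0000
Total = $72,915.3333

$72,915.33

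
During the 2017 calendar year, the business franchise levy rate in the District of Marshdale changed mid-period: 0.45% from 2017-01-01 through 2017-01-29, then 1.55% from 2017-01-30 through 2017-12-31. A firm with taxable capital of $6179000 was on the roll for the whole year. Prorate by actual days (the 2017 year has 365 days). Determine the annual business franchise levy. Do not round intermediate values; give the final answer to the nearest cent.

$90374.22

2017-01-01 to 2017-01-29: 29 days at 0.45% → $6179000 × 0.45% × 29/365 = $2209.2041
2017-01-30 to 2017-12-31: 336 days at 1.55% → $6179000 × 1.55% × 336/365 = $88165.0192
Total = $90374.2233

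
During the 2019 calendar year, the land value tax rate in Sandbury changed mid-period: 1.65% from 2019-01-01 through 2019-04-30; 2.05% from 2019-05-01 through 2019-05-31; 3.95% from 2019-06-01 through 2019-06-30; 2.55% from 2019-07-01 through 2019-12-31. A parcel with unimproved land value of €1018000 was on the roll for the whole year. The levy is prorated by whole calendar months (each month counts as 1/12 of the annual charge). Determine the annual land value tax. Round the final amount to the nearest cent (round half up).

2019-01-01 to 2019-04-30: 4 months at 1.65% → €1018000 × 1.65% × 4/12 = €5599.0000
2019-05-01 to 2019-05-31: 1 month at 2.05% → €1018000 × 2.05% × 1/12 = €1739.0833
2019-06-01 to 2019-06-30: 1 month at 3.95% → €1018000 × 3.95% × 1/12 = €3350.9167
2019-07-01 to 2019-12-31: 6 months at 2.55% → €1018000 × 2.55% × 6/12 = €12979.5000
Total = €23668.5000

€23668.50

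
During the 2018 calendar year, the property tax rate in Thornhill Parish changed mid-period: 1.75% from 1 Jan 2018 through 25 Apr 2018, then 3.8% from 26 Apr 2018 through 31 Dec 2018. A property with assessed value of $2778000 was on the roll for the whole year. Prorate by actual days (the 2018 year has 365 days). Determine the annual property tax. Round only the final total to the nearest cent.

$87621.16

1 Jan – 25 Apr 2018: 115 days at 1.75% → $2778000 × 1.75% × 115/365 = $15317.0548
26 Apr – 31 Dec 2018: 250 days at 3.8% → $2778000 × 3.8% × 250/365 = $72304.1096
Total = $87621.1644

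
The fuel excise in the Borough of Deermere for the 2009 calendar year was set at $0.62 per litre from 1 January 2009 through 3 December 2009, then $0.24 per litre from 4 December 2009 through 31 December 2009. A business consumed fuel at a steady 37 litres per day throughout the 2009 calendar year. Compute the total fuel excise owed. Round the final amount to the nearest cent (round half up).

1 January – 3 December 2009: 337 days × 37 litres/day = 12,469 litres at $0.62/litre → $7,730.78
4 December – 31 December 2009: 28 days × 37 litres/day = 1,036 litres at $0.24/litre → $248.64

$7,979.42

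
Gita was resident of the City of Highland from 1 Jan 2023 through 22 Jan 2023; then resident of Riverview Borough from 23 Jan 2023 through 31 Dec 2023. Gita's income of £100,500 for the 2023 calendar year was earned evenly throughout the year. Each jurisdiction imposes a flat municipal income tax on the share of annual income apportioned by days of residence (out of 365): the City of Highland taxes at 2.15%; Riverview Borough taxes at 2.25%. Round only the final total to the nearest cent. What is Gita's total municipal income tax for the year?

The City of Highland, 1 Jan – 22 Jan 2023: 22 days → £100,500 × 2.15% × 22/365 = £130.2370
Riverview Borough, 23 Jan – 31 Dec 2023: 343 days → £100,500 × 2.25% × 343/365 = £2,124.9555
Total = £2,255.1925

£2,255.19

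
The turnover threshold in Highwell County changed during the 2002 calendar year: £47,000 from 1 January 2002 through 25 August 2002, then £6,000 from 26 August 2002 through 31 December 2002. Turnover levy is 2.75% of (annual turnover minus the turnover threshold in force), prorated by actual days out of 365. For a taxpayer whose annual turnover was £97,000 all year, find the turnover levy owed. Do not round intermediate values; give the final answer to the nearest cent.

£1,770.40

1 January – 25 August 2002: 237 days, exemption £47,000 → (£97,000 − £47,000) × 2.75% × 237/365 = £892.8082
26 August – 31 December 2002: 128 days, exemption £6,000 → (£97,000 − £6,000) × 2.75% × 128/365 = £877.5890
Total = £1,770.3973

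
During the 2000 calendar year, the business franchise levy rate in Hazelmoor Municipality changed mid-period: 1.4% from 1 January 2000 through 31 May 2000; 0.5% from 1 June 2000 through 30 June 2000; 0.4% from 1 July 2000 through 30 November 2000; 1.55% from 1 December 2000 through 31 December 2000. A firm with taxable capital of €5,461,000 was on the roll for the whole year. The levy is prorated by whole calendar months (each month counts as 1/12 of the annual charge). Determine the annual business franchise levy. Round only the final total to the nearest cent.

1 January – 31 May 2000: 5 months at 1.4% → €5,461,000 × 1.4% × 5/12 = €31,855.8333
1 June – 30 June 2000: 1 month at 0.5% → €5,461,000 × 0.5% × 1/12 = €2,275.4167
1 July – 30 November 2000: 5 months at 0.4% → €5,461,000 × 0.4% × 5/12 = €9,101.6667
1 December – 31 December 2000: 1 month at 1.55% → €5,461,000 × 1.55% × 1/12 = €7,053.7917
Total = €50,286.7083

€50,286.71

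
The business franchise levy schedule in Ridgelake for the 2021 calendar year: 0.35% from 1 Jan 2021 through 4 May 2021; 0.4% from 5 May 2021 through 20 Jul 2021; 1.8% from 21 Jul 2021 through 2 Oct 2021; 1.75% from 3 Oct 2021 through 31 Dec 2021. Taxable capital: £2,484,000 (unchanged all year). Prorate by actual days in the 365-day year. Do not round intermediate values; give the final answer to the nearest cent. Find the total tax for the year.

1 Jan – 4 May 2021: 124 days at 0.35% → £2,484,000 × 0.35% × 124/365 = £2,953.5781
5 May – 20 Jul 2021: 77 days at 0.4% → £2,484,000 × 0.4% × 77/365 = £2,096.0877
21 Jul – 2 Oct 2021: 74 days at 1.8% → £2,484,000 × 1.8% × 74/365 = £9,064.8986
3 Oct – 31 Dec 2021: 90 days at 1.75% → £2,484,000 × 1.75% × 90/365 = £10,718.6301
Total = £24,833.1945

£24,833.19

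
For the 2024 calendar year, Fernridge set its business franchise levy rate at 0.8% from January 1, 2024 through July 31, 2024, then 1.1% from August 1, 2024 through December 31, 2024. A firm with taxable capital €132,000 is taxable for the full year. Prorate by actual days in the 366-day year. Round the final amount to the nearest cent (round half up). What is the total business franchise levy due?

€1,221.54

January 1 – July 31, 2024: 213 days at 0.8% → €132,000 × 0.8% × 213/366 = €614.5574
August 1 – December 31, 2024: 153 days at 1.1% → €132,000 × 1.1% × 153/366 = €606.9836
Total = €1,221.5410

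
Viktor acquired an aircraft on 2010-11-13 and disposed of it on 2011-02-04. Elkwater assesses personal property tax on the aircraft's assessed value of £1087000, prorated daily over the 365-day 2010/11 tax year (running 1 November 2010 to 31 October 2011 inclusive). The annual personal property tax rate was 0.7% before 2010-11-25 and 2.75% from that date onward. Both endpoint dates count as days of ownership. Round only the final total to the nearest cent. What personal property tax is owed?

£6146.76

2010-11-13 to 2010-11-24: 12 days at 0.7% → £1087000 × 0.7% × 12/365 = £250.1589
2010-11-25 to 2011-02-04: 72 days at 2.75% → £1087000 × 2.75% × 72/365 = £5896.6027
Total = £6146.7616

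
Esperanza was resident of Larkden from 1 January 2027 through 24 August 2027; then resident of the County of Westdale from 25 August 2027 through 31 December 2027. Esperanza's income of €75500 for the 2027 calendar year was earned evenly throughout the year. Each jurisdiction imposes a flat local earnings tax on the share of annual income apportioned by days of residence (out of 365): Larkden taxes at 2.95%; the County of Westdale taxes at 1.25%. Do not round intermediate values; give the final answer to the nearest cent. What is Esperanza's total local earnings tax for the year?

Larkden, 1 January – 24 August 2027: 236 days → €75500 × 2.95% × 236/365 = €1440.0849
The County of Westdale, 25 August – 31 December 2027: 129 days → €75500 × 1.25% × 129/365 = €333.5445
Total = €1773.6295

€1773.63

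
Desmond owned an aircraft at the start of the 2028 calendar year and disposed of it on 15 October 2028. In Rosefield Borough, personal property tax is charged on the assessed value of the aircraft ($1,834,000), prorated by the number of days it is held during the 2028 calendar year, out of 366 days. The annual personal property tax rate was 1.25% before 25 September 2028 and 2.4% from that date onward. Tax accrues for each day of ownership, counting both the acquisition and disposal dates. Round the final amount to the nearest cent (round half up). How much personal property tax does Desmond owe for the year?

$19,312.12

1 January – 24 September 2028: 268 days at 1.25% → $1,834,000 × 1.25% × 268/366 = $16,786.6120
25 September – 15 October 2028: 21 days at 2.4% → $1,834,000 × 2.4% × 21/366 = $2,525.5082
Total = $19,312.1202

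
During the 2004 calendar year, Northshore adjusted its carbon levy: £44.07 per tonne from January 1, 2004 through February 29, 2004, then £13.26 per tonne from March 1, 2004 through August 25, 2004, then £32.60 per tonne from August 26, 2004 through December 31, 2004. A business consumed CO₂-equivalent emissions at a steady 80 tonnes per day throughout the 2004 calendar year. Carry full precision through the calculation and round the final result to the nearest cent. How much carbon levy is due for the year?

January 1 – February 29, 2004: 60 days × 80 tonnes/day = 4,800 tonnes at £44.07/tonne → £211,536.00
March 1 – August 25, 2004: 178 days × 80 tonnes/day = 14,240 tonnes at £13.26/tonne → £188,822.40
August 26 – December 31, 2004: 128 days × 80 tonnes/day = 10,240 tonnes at £32.60/tonne → £333,824.00

£734,182.40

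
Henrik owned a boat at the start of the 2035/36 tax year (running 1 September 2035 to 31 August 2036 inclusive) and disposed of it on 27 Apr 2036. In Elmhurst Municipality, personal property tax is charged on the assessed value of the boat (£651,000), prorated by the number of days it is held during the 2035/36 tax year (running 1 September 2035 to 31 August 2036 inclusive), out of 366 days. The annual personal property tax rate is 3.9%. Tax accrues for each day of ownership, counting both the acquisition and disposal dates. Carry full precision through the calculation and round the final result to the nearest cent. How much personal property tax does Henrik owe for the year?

£16,648.52

Days held (1 Sep 2035 – 27 Apr 2036): 240 out of 366
Tax = £651,000 × 3.9% × 240/366 = £16,648.5246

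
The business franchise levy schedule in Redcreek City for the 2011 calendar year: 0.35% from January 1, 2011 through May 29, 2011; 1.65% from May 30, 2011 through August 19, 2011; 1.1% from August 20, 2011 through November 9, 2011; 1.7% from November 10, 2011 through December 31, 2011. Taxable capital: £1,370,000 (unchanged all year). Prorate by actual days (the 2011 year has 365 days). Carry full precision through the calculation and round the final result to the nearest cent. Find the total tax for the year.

£13,739.41

January 1 – May 29, 2011: 149 days at 0.35% → £1,370,000 × 0.35% × 149/365 = £1,957.4110
May 30 – August 19, 2011: 82 days at 1.65% → £1,370,000 × 1.65% × 82/365 = £5,078.3836
August 20 – November 9, 2011: 82 days at 1.1% → £1,370,000 × 1.1% × 82/365 = £3,385.5890
November 10 – December 31, 2011: 52 days at 1.7% → £1,370,000 × 1.7% × 52/365 = £3,318.0274
Total = £13,739.4110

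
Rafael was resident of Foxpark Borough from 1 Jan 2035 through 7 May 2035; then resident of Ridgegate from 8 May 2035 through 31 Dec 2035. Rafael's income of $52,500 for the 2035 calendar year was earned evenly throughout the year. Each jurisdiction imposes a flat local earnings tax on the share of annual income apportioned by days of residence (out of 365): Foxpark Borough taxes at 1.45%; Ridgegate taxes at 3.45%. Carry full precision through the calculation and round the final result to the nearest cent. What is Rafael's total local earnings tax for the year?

Foxpark Borough, 1 Jan – 7 May 2035: 127 days → $52,500 × 1.45% × 127/365 = $264.8733
Ridgegate, 8 May – 31 Dec 2035: 238 days → $52,500 × 3.45% × 238/365 = $1,181.0342
Total = $1,445.9075

$1,445.91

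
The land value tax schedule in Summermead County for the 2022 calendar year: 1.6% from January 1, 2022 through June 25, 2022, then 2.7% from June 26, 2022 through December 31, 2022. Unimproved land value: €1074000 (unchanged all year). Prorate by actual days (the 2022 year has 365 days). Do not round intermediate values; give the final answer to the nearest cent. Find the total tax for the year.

€23301.39

January 1 – June 25, 2022: 176 days at 1.6% → €1074000 × 1.6% × 176/365 = €8285.9836
June 26 – December 31, 2022: 189 days at 2.7% → €1074000 × 2.7% × 189/365 = €15015.4027
Total = €23301.3863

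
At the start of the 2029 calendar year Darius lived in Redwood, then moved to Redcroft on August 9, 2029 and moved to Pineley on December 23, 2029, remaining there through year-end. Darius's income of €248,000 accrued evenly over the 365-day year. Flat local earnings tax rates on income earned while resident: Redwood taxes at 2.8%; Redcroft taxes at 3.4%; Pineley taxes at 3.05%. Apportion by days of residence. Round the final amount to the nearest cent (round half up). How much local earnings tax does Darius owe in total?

€7,513.72

Redwood, January 1 – August 8, 2029: 220 days → €248,000 × 2.8% × 220/365 = €4,185.4247
Redcroft, August 9 – December 22, 2029: 136 days → €248,000 × 3.4% × 136/365 = €3,141.7863
Pineley, December 23 – December 31, 2029: 9 days → €248,000 × 3.05% × 9/365 = €186.5096
Total = €7,513.7205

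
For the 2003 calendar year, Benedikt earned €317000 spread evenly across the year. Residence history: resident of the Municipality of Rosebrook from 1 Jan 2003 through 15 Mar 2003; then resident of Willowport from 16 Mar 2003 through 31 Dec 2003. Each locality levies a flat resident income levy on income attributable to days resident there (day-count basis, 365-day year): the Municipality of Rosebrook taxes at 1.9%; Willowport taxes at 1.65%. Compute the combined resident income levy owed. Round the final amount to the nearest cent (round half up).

The Municipality of Rosebrook, 1 Jan – 15 Mar 2003: 74 days → €317000 × 1.9% × 74/365 = €1221.1014
Willowport, 16 Mar – 31 Dec 2003: 291 days → €317000 × 1.65% × 291/365 = €4170.0699
Total = €5391.1712

€5391.17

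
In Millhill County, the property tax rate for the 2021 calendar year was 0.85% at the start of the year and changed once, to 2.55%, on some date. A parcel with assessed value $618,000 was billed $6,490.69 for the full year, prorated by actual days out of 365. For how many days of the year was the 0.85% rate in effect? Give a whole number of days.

Let d = days at the first rate; then 365 − d days at the second rate.
$618,000 × [0.85%·d + 2.55%·(365−d)] / 365 = $6,490.69
Solving gives d = 322, so the new rate took effect on November 19, 2021.

322 days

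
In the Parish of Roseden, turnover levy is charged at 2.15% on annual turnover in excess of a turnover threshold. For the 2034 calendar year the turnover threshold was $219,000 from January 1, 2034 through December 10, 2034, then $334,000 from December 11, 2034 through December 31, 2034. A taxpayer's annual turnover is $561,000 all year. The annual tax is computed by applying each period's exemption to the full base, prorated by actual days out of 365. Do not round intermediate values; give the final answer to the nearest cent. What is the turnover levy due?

$7,210.75

January 1 – December 10, 2034: 344 days, exemption $219,000 → ($561,000 − $219,000) × 2.15% × 344/365 = $6,929.9507
December 11 – December 31, 2034: 21 days, exemption $334,000 → ($561,000 − $334,000) × 2.15% × 21/365 = $280.7959
Total = $7,210.7466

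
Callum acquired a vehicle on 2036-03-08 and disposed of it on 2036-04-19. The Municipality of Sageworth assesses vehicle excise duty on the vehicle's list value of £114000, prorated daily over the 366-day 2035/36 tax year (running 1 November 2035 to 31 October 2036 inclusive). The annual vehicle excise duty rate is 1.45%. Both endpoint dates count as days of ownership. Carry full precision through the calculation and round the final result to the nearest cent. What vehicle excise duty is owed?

Days held (2036-03-08 to 2036-04-19): 43 out of 366
Tax = £114000 × 1.45% × 43/366 = £194.2049

£194.20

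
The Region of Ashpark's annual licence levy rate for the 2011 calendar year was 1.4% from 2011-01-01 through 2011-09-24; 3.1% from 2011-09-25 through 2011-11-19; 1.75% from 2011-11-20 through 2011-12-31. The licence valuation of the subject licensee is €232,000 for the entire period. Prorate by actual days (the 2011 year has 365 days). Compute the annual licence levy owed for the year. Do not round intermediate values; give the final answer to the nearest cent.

€3,946.54

2011-01-01 to 2011-09-24: 267 days at 1.4% → €232,000 × 1.4% × 267/365 = €2,375.9342
2011-09-25 to 2011-11-19: 56 days at 3.1% → €232,000 × 3.1% × 56/365 = €1,103.4301
2011-11-20 to 2011-12-31: 42 days at 1.75% → €232,000 × 1.75% × 42/365 = €467.1781
Total = €3,946.5425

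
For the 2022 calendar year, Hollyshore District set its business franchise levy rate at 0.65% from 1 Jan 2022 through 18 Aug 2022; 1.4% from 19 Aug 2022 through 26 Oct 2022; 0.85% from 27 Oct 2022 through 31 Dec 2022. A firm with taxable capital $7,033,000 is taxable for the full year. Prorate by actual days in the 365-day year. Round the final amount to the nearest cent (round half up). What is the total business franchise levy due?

$58,229.39

1 Jan – 18 Aug 2022: 230 days at 0.65% → $7,033,000 × 0.65% × 230/365 = $28,806.3973
19 Aug – 26 Oct 2022: 69 days at 1.4% → $7,033,000 × 1.4% × 69/365 = $18,613.3644
27 Oct – 31 Dec 2022: 66 days at 0.85% → $7,033,000 × 0.85% × 66/365 = $10,809.6247
Total = $58,229.3863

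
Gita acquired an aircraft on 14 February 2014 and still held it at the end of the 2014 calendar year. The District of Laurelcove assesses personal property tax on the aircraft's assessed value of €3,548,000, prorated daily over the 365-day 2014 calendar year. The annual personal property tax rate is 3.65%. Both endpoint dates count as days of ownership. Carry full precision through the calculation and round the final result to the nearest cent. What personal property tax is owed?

Days held (14 February – 31 December 2014): 321 out of 365
Tax = €3,548,000 × 3.65% × 321/365 = €113,890.8000

€113,890.80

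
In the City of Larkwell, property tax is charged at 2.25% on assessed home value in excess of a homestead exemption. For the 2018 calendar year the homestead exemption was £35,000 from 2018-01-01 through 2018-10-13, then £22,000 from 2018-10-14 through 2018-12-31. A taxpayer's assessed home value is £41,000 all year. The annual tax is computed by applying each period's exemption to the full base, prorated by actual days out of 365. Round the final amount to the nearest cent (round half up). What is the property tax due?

2018-01-01 to 2018-10-13: 286 days, exemption £35,000 → (£41,000 − £35,000) × 2.25% × 286/365 = £105.7808
2018-10-14 to 2018-12-31: 79 days, exemption £22,000 → (£41,000 − £22,000) × 2.25% × 79/365 = £92.5274
Total = £198.3082

£198.31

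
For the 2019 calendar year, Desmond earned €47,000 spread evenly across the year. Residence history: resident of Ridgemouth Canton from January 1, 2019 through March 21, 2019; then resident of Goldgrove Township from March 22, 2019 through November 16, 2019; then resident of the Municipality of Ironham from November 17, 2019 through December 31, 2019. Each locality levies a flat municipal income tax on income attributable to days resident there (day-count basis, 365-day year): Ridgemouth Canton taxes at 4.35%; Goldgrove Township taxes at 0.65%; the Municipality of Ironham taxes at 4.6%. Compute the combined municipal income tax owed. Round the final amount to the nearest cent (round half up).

€915.53

Ridgemouth Canton, January 1 – March 21, 2019: 80 days → €47,000 × 4.35% × 80/365 = €448.1096
Goldgrove Township, March 22 – November 16, 2019: 240 days → €47,000 × 0.65% × 240/365 = €200.8767
The Municipality of Ironham, November 17 – December 31, 2019: 45 days → €47,000 × 4.6% × 45/365 = €266.5479
Total = €915.5342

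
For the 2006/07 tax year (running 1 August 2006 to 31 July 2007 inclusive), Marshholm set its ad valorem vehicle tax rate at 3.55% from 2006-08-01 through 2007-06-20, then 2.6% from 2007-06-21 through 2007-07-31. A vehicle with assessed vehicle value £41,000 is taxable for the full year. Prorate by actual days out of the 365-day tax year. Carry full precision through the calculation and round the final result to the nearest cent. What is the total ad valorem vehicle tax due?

£1,411.75

2006-08-01 to 2007-06-20: 324 days at 3.55% → £41,000 × 3.55% × 324/365 = £1,292.0055
2007-06-21 to 2007-07-31: 41 days at 2.6% → £41,000 × 2.6% × 41/365 = £119.7425
Total = £1,411.7479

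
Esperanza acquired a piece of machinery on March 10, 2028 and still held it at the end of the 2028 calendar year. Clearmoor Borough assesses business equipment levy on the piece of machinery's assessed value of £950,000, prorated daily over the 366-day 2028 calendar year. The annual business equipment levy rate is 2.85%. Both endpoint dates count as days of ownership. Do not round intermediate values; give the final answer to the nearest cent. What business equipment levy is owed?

Days held (March 10 – December 31, 2028): 297 out of 366
Tax = £950,000 × 2.85% × 297/366 = £21,970.6967

£21,970.70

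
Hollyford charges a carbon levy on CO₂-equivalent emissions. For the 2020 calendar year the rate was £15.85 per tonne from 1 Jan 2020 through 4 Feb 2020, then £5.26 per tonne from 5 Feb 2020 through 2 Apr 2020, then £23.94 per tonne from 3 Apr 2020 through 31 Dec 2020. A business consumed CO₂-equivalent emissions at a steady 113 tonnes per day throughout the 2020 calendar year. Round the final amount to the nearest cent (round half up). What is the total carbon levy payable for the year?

1 Jan – 4 Feb 2020: 35 days × 113 tonnes/day = 3,955 tonnes at £15.85/tonne → £62,686.75
5 Feb – 2 Apr 2020: 58 days × 113 tonnes/day = 6,554 tonnes at £5.26/tonne → £34,474.04
3 Apr – 31 Dec 2020: 273 days × 113 tonnes/day = 30,849 tonnes at £23.94/tonne → £738,525.06

£835,685.85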